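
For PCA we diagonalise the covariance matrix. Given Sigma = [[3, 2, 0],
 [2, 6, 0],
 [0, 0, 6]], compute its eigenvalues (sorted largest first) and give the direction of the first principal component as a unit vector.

Step 1 — characteristic polynomial p(λ) = det(λI - Sigma) = λ³ - tr·λ² + c_1·λ - det, where tr = trace, c_1 = sum of the principal 2×2 minors, det = det(Sigma):
  tr = 3 + 6 + 6 = 15,
  c_1 = (3·6 - (2)²) + (3·6 - (0)²) + (6·6 - (0)²) = 14 + 18 + 36 = 68,
  det = 3·(6·6 - (0)²) - (2)·((2)·6 - (0)·(0)) + (0)·((2)·(0) - 6·(0)) = 3·(36) - (2)·(12) + (0)·(0) = 84.
  So p(λ) = λ³ - 15λ² + 68λ - 84.
Step 2 — look for an integer root (rational root theorem: any rational root is an integer divisor of 84). Testing λ = 2:
  p(2) = 8 - 60 + 136 - 84 = 0  ✓
  Dividing out (λ - 2): p(λ) = (λ - 2)(λ² - 13λ + 42).
Step 3 — remaining eigenvalues from the quadratic λ² - 13λ + 42 = 0:
  Δ = 13² - 4·42 = 169 - 168 = 1,  λ = (13 ± √1)/2 = (13 ± 1)/2 = 7 or 6.
  Sorted: λ_1 = 7,  λ_2 = 6,  λ_3 = 2  (check: sum = 15 = tr ✓).

Step 4 — unit eigenvector for λ_1 = 7: v spans the null space of (Sigma - λ_1 I), whose rows are
  r_1 = (-4, 2, 0),  r_2 = (2, -1, 0),  r_3 = (0, 0, -1).
  v is orthogonal to every row, so take v ∝ r_1 × r_3 = ((2)·(-1) - (0)·(0), (0)·(0) - (-4)·(-1), (-4)·(0) - (2)·(0)) = (-2, -4, 0).
  Rescale (divide by 2; multiply by -1 so the first nonzero entry is positive): u = (1, 2, 0).
  ||u|| = √((1)² + (2)² + (0)²) = √(5) ≈ 2.2361,  v_1 = u/||u|| ≈ (0.4472, 0.8944, 0) (||v_1|| = 1).

λ_1 = 7,  λ_2 = 6,  λ_3 = 2;  v_1 ≈ (0.4472, 0.8944, 0)


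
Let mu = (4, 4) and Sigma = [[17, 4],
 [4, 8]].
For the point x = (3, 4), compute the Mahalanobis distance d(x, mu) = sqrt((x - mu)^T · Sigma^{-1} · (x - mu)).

Step 1 — centre the observation: (x - mu) = (-1, 0).

Step 2 — invert Sigma. det(Sigma) = 17·8 - (4)² = 120.
  Sigma^{-1} = (1/det) · [[d, -b], [-b, a]] = [[0.0667, -0.0333],
 [-0.0333, 0.1417]].

Step 3 — form the quadratic (x - mu)^T · Sigma^{-1} · (x - mu):
  Sigma^{-1} · (x - mu) = (-0.0667, 0.0333).
  (x - mu)^T · [Sigma^{-1} · (x - mu)] = (-1)·(-0.0667) + (0)·(0.0333) = 0.0667.

Step 4 — take square root: d = √(0.0667) ≈ 0.2582.

d(x, mu) = √(0.0667) ≈ 0.2582


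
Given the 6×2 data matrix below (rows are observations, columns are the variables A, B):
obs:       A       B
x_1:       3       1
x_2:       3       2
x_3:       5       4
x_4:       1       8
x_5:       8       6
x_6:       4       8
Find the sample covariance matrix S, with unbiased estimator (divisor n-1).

Step 1 — column means:
  mean(A) = (3 + 3 + 5 + 1 + 8 + 4) / 6 = 24/6 = 4
  mean(B) = (1 + 2 + 4 + 8 + 6 + 8) / 6 = 29/6 = 4.8333

Step 2 — sample covariance S[i,j] = (1/(n-1)) · Σ_k (x_{k,i} - mean_i) · (x_{k,j} - mean_j), with n-1 = 5.
  S[A,A] = ((-1)·(-1) + (-1)·(-1) + (1)·(1) + (-3)·(-3) + (4)·(4) + (0)·(0)) / 5 = 28/5 = 5.6
  S[A,B] = ((-1)·(-3.8333) + (-1)·(-2.8333) + (1)·(-0.8333) + (-3)·(3.1667) + (4)·(1.1667) + (0)·(3.1667)) / 5 = 1/5 = 0.2
  S[B,B] = ((-3.8333)·(-3.8333) + (-2.8333)·(-2.8333) + (-0.8333)·(-0.8333) + (3.1667)·(3.1667) + (1.1667)·(1.1667) + (3.1667)·(3.1667)) / 5 = 44.8333/5 = 8.9667

S is symmetric (S[j,i] = S[i,j]). Assembling:

S = [[5.6, 0.2],
 [0.2, 8.9667]]


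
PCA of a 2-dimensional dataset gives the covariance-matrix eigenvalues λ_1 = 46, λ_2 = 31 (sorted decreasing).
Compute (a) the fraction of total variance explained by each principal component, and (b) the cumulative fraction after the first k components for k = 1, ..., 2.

Step 1 — total variance = trace(Sigma) = Σ λ_i = 46 + 31 = 77.

Step 2 — fraction explained by component i = λ_i / Σ λ:
  PC1: 46/77 = 0.5974
  PC2: 31/77 = 0.4026

Step 3 — cumulative fraction after k components = (λ_1 + ... + λ_k) / Σ λ:
  k = 1: 46/77 = 0.5974
  k = 2: (46 + 31)/77 = 77/77 = 1

Summary (fraction, with percent):

explained: PC1 0.5974 (59.74%), PC2 0.4026 (40.26%);  cumulative: 0.5974, 1


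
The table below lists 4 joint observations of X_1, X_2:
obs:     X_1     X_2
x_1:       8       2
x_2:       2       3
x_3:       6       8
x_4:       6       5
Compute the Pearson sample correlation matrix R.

Step 1 — column means:
  mean(X_1) = (8 + 2 + 6 + 6) / 4 = 22/4 = 5.5
  mean(X_2) = (2 + 3 + 8 + 5) / 4 = 18/4 = 4.5

Step 2 — sample variances and covariances s[i,j] = (1/(n-1)) · Σ_k (x_{k,i} - mean_i) · (x_{k,j} - mean_j), with n-1 = 3:
  s[X_1,X_1] = ((2.5)·(2.5) + (-3.5)·(-3.5) + (0.5)·(0.5) + (0.5)·(0.5)) / 3 = 19/3 = 6.3333
  s[X_1,X_2] = ((2.5)·(-2.5) + (-3.5)·(-1.5) + (0.5)·(3.5) + (0.5)·(0.5)) / 3 = 1/3 = 0.3333
  s[X_2,X_2] = ((-2.5)·(-2.5) + (-1.5)·(-1.5) + (3.5)·(3.5) + (0.5)·(0.5)) / 3 = 21/3 = 7
  Sample standard deviations s_i = √(s[i,i]):
  s(X_1) = √(6.3333) = 2.5166
  s(X_2) = √(7) = 2.6458

Step 3 — r_{ij} = s_{ij} / (s_i · s_j):
  r[X_1,X_1] = 1 (diagonal).
  r[X_1,X_2] = 0.3333 / (2.5166 · 2.6458) = 0.3333 / 6.6583 = 0.0501
  r[X_2,X_2] = 1 (diagonal).

R is symmetric with unit diagonal. Assembling:

R = [[1, 0.0501],
 [0.0501, 1]]


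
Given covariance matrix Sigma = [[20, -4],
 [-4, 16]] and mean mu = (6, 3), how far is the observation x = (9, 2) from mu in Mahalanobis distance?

Step 1 — centre the observation: (x - mu) = (3, -1).

Step 2 — invert Sigma. det(Sigma) = 20·16 - (-4)² = 304.
  Sigma^{-1} = (1/det) · [[d, -b], [-b, a]] = [[0.0526, 0.0132],
 [0.0132, 0.0658]].

Step 3 — form the quadratic (x - mu)^T · Sigma^{-1} · (x - mu):
  Sigma^{-1} · (x - mu) = (0.1447, -0.0263).
  (x - mu)^T · [Sigma^{-1} · (x - mu)] = (3)·(0.1447) + (-1)·(-0.0263) = 0.4605.

Step 4 — take square root: d = √(0.4605) ≈ 0.6786.

d(x, mu) = √(0.4605) ≈ 0.6786


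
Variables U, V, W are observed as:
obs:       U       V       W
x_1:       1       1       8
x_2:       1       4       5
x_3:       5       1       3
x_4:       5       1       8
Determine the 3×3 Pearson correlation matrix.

Step 1 — column means:
  mean(U) = (1 + 1 + 5 + 5) / 4 = 12/4 = 3
  mean(V) = (1 + 4 + 1 + 1) / 4 = 7/4 = 1.75
  mean(W) = (8 + 5 + 3 + 8) / 4 = 24/4 = 6

Step 2 — sample variances and covariances s[i,j] = (1/(n-1)) · Σ_k (x_{k,i} - mean_i) · (x_{k,j} - mean_j), with n-1 = 3:
  s[U,U] = ((-2)·(-2) + (-2)·(-2) + (2)·(2) + (2)·(2)) / 3 = 16/3 = 5.3333
  s[U,V] = ((-2)·(-0.75) + (-2)·(2.25) + (2)·(-0.75) + (2)·(-0.75)) / 3 = -6/3 = -2
  s[U,W] = ((-2)·(2) + (-2)·(-1) + (2)·(-3) + (2)·(2)) / 3 = -4/3 = -1.3333
  s[V,V] = ((-0.75)·(-0.75) + (2.25)·(2.25) + (-0.75)·(-0.75) + (-0.75)·(-0.75)) / 3 = 6.75/3 = 2.25
  s[V,W] = ((-0.75)·(2) + (2.25)·(-1) + (-0.75)·(-3) + (-0.75)·(2)) / 3 = -3/3 = -1
  s[W,W] = ((2)·(2) + (-1)·(-1) + (-3)·(-3) + (2)·(2)) / 3 = 18/3 = 6
  Sample standard deviations s_i = √(s[i,i]):
  s(U) = √(5.3333) = 2.3094
  s(V) = √(2.25) = 1.5
  s(W) = √(6) = 2.4495

Step 3 — r_{ij} = s_{ij} / (s_i · s_j):
  r[U,U] = 1 (diagonal).
  r[U,V] = -2 / (2.3094 · 1.5) = -2 / 3.4641 = -0.5774
  r[U,W] = -1.3333 / (2.3094 · 2.4495) = -1.3333 / 5.6569 = -0.2357
  r[V,V] = 1 (diagonal).
  r[V,W] = -1 / (1.5 · 2.4495) = -1 / 3.6742 = -0.2722
  r[W,W] = 1 (diagonal).

R is symmetric with unit diagonal. Assembling:

R = [[1, -0.5774, -0.2357],
 [-0.5774, 1, -0.2722],
 [-0.2357, -0.2722, 1]]


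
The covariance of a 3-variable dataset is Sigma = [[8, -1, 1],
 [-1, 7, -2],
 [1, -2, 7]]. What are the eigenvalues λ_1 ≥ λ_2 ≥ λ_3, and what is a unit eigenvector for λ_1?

Step 1 — characteristic polynomial p(λ) = det(λI - Sigma) = λ³ - tr·λ² + c_1·λ - det, where tr = trace, c_1 = sum of the principal 2×2 minors, det = det(Sigma):
  tr = 8 + 7 + 7 = 22,
  c_1 = (8·7 - (-1)²) + (8·7 - (1)²) + (7·7 - (-2)²) = 55 + 55 + 45 = 155,
  det = 8·(7·7 - (-2)²) - (-1)·((-1)·7 - (-2)·(1)) + (1)·((-1)·(-2) - 7·(1)) = 8·(45) - (-1)·(-5) + (1)·(-5) = 350.
  So p(λ) = λ³ - 22λ² + 155λ - 350.
Step 2 — look for an integer root (rational root theorem: any rational root is an integer divisor of 350). Testing λ = 5:
  p(5) = 125 - 550 + 775 - 350 = 0  ✓
  Dividing out (λ - 5): p(λ) = (λ - 5)(λ² - 17λ + 70).
Step 3 — remaining eigenvalues from the quadratic λ² - 17λ + 70 = 0:
  Δ = 17² - 4·70 = 289 - 280 = 9,  λ = (17 ± √9)/2 = (17 ± 3)/2 = 10 or 7.
  Sorted: λ_1 = 10,  λ_2 = 7,  λ_3 = 5  (check: sum = 22 = tr ✓).

Step 4 — unit eigenvector for λ_1 = 10: v spans the null space of (Sigma - λ_1 I), whose rows are
  r_1 = (-2, -1, 1),  r_2 = (-1, -3, -2),  r_3 = (1, -2, -3).
  v is orthogonal to every row, so take v ∝ r_1 × r_2 = ((-1)·(-2) - (1)·(-3), (1)·(-1) - (-2)·(-2), (-2)·(-3) - (-1)·(-1)) = (5, -5, 5).
  Rescale (divide by 5): u = (1, -1, 1).
  ||u|| = √((1)² + (-1)² + (1)²) = √(3) ≈ 1.7321,  v_1 = u/||u|| ≈ (0.5774, -0.5774, 0.5774) (||v_1|| = 1).

λ_1 = 10,  λ_2 = 7,  λ_3 = 5;  v_1 ≈ (0.5774, -0.5774, 0.5774)


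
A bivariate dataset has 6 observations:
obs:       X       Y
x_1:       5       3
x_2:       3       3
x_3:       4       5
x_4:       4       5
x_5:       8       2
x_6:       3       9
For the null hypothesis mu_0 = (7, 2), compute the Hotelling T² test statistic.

Step 1 — sample mean vector:
  mean(X) = (5 + 3 + 4 + 4 + 8 + 3) / 6 = 27/6 = 4.5
  mean(Y) = (3 + 3 + 5 + 5 + 2 + 9) / 6 = 27/6 = 4.5
  x̄ = (4.5, 4.5),  deviation x̄ - mu_0 = (4.5, 4.5) - (7, 2) = (-2.5, 2.5).

Step 2 — sample covariance matrix, S[i,j] = (1/(n-1)) · Σ_k (x_{k,i} - mean_i) · (x_{k,j} - mean_j), divisor n-1 = 5:
  S[X,X] = ((0.5)·(0.5) + (-1.5)·(-1.5) + (-0.5)·(-0.5) + (-0.5)·(-0.5) + (3.5)·(3.5) + (-1.5)·(-1.5)) / 5 = 17.5/5 = 3.5
  S[X,Y] = ((0.5)·(-1.5) + (-1.5)·(-1.5) + (-0.5)·(0.5) + (-0.5)·(0.5) + (3.5)·(-2.5) + (-1.5)·(4.5)) / 5 = -14.5/5 = -2.9
  S[Y,Y] = ((-1.5)·(-1.5) + (-1.5)·(-1.5) + (0.5)·(0.5) + (0.5)·(0.5) + (-2.5)·(-2.5) + (4.5)·(4.5)) / 5 = 31.5/5 = 6.3
  S = [[3.5, -2.9],
 [-2.9, 6.3]].

Step 3 — invert S. det(S) = 3.5·6.3 - (-2.9)² = 13.64.
  S^{-1} = (1/det) · [[d, -b], [-b, a]] = [[0.4619, 0.2126],
 [0.2126, 0.2566]].

Step 4 — quadratic form (x̄ - mu_0)^T · S^{-1} · (x̄ - mu_0):
  S^{-1} · (x̄ - mu_0) = (-0.6232, 0.11),
  (x̄ - mu_0)^T · [...] = (-2.5)·(-0.6232) + (2.5)·(0.11) = 1.8328.

Step 5 — scale by n: T² = 6 · 1.8328 = 10.9971.

T² ≈ 10.9971


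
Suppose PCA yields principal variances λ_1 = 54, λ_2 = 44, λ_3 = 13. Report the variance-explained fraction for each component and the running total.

Step 1 — total variance = trace(Sigma) = Σ λ_i = 54 + 44 + 13 = 111.

Step 2 — fraction explained by component i = λ_i / Σ λ:
  PC1: 54/111 = 0.4865
  PC2: 44/111 = 0.3964
  PC3: 13/111 = 0.1171

Step 3 — cumulative fraction after k components = (λ_1 + ... + λ_k) / Σ λ:
  k = 1: 54/111 = 0.4865
  k = 2: (54 + 44)/111 = 98/111 = 0.8829
  k = 3: (54 + 44 + 13)/111 = 111/111 = 1

Summary (fraction, with percent):

explained: PC1 0.4865 (48.65%), PC2 0.3964 (39.64%), PC3 0.1171 (11.71%);  cumulative: 0.4865, 0.8829, 1


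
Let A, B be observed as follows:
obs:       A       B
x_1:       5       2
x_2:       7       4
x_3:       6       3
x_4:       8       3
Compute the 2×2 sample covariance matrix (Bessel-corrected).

Step 1 — column means:
  mean(A) = (5 + 7 + 6 + 8) / 4 = 26/4 = 6.5
  mean(B) = (2 + 4 + 3 + 3) / 4 = 12/4 = 3

Step 2 — sample covariance S[i,j] = (1/(n-1)) · Σ_k (x_{k,i} - mean_i) · (x_{k,j} - mean_j), with n-1 = 3.
  S[A,A] = ((-1.5)·(-1.5) + (0.5)·(0.5) + (-0.5)·(-0.5) + (1.5)·(1.5)) / 3 = 5/3 = 1.6667
  S[A,B] = ((-1.5)·(-1) + (0.5)·(1) + (-0.5)·(0) + (1.5)·(0)) / 3 = 2/3 = 0.6667
  S[B,B] = ((-1)·(-1) + (1)·(1) + (0)·(0) + (0)·(0)) / 3 = 2/3 = 0.6667

S is symmetric (S[j,i] = S[i,j]). Assembling:

S = [[1.6667, 0.6667],
 [0.6667, 0.6667]]


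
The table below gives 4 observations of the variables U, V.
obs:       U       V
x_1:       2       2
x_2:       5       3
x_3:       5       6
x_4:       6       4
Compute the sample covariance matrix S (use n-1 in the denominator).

Step 1 — column means:
  mean(U) = (2 + 5 + 5 + 6) / 4 = 18/4 = 4.5
  mean(V) = (2 + 3 + 6 + 4) / 4 = 15/4 = 3.75

Step 2 — sample covariance S[i,j] = (1/(n-1)) · Σ_k (x_{k,i} - mean_i) · (x_{k,j} - mean_j), with n-1 = 3.
  S[U,U] = ((-2.5)·(-2.5) + (0.5)·(0.5) + (0.5)·(0.5) + (1.5)·(1.5)) / 3 = 9/3 = 3
  S[U,V] = ((-2.5)·(-1.75) + (0.5)·(-0.75) + (0.5)·(2.25) + (1.5)·(0.25)) / 3 = 5.5/3 = 1.8333
  S[V,V] = ((-1.75)·(-1.75) + (-0.75)·(-0.75) + (2.25)·(2.25) + (0.25)·(0.25)) / 3 = 8.75/3 = 2.9167

S is symmetric (S[j,i] = S[i,j]). Assembling:

S = [[3, 1.8333],
 [1.8333, 2.9167]]


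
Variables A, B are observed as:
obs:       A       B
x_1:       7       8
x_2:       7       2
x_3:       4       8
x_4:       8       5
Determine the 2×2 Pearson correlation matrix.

Step 1 — column means:
  mean(A) = (7 + 7 + 4 + 8) / 4 = 26/4 = 6.5
  mean(B) = (8 + 2 + 8 + 5) / 4 = 23/4 = 5.75

Step 2 — sample variances and covariances s[i,j] = (1/(n-1)) · Σ_k (x_{k,i} - mean_i) · (x_{k,j} - mean_j), with n-1 = 3:
  s[A,A] = ((0.5)·(0.5) + (0.5)·(0.5) + (-2.5)·(-2.5) + (1.5)·(1.5)) / 3 = 9/3 = 3
  s[A,B] = ((0.5)·(2.25) + (0.5)·(-3.75) + (-2.5)·(2.25) + (1.5)·(-0.75)) / 3 = -7.5/3 = -2.5
  s[B,B] = ((2.25)·(2.25) + (-3.75)·(-3.75) + (2.25)·(2.25) + (-0.75)·(-0.75)) / 3 = 24.75/3 = 8.25
  Sample standard deviations s_i = √(s[i,i]):
  s(A) = √(3) = 1.7321
  s(B) = √(8.25) = 2.8723

Step 3 — r_{ij} = s_{ij} / (s_i · s_j):
  r[A,A] = 1 (diagonal).
  r[A,B] = -2.5 / (1.7321 · 2.8723) = -2.5 / 4.9749 = -0.5025
  r[B,B] = 1 (diagonal).

R is symmetric with unit diagonal. Assembling:

R = [[1, -0.5025],
 [-0.5025, 1]]


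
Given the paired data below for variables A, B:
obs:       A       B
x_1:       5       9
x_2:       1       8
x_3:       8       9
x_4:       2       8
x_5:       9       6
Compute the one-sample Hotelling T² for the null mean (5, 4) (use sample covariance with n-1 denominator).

Step 1 — sample mean vector:
  mean(A) = (5 + 1 + 8 + 2 + 9) / 5 = 25/5 = 5
  mean(B) = (9 + 8 + 9 + 8 + 6) / 5 = 40/5 = 8
  x̄ = (5, 8),  deviation x̄ - mu_0 = (5, 8) - (5, 4) = (0, 4).

Step 2 — sample covariance matrix, S[i,j] = (1/(n-1)) · Σ_k (x_{k,i} - mean_i) · (x_{k,j} - mean_j), divisor n-1 = 4:
  S[A,A] = ((0)·(0) + (-4)·(-4) + (3)·(3) + (-3)·(-3) + (4)·(4)) / 4 = 50/4 = 12.5
  S[A,B] = ((0)·(1) + (-4)·(0) + (3)·(1) + (-3)·(0) + (4)·(-2)) / 4 = -5/4 = -1.25
  S[B,B] = ((1)·(1) + (0)·(0) + (1)·(1) + (0)·(0) + (-2)·(-2)) / 4 = 6/4 = 1.5
  S = [[12.5, -1.25],
 [-1.25, 1.5]].

Step 3 — invert S. det(S) = 12.5·1.5 - (-1.25)² = 17.1875.
  S^{-1} = (1/det) · [[d, -b], [-b, a]] = [[0.0873, 0.0727],
 [0.0727, 0.7273]].

Step 4 — quadratic form (x̄ - mu_0)^T · S^{-1} · (x̄ - mu_0):
  S^{-1} · (x̄ - mu_0) = (0.2909, 2.9091),
  (x̄ - mu_0)^T · [...] = (0)·(0.2909) + (4)·(2.9091) = 11.6364.

Step 5 — scale by n: T² = 5 · 11.6364 = 58.1818.

T² ≈ 58.1818


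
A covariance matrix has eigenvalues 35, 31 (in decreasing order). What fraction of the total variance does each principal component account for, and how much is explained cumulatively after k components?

Step 1 — total variance = trace(Sigma) = Σ λ_i = 35 + 31 = 66.

Step 2 — fraction explained by component i = λ_i / Σ λ:
  PC1: 35/66 = 0.5303
  PC2: 31/66 = 0.4697

Step 3 — cumulative fraction after k components = (λ_1 + ... + λ_k) / Σ λ:
  k = 1: 35/66 = 0.5303
  k = 2: (35 + 31)/66 = 66/66 = 1

Summary (fraction, with percent):

explained: PC1 0.5303 (53.03%), PC2 0.4697 (46.97%);  cumulative: 0.5303, 1


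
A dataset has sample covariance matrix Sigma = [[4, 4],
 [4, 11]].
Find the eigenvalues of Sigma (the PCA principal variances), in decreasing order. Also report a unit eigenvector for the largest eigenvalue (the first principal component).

Step 1 — characteristic polynomial of 2×2 Sigma:
  det(Sigma - λI) = λ² - trace · λ + det = 0.
  trace = 4 + 11 = 15, det = 4·11 - (4)² = 28.
Step 2 — discriminant:
  Δ = trace² - 4·det = 225 - 112 = 113.
Step 3 — eigenvalues:
  λ = (trace ± √Δ)/2 = (15 ± 10.6301)/2,
  λ_1 = 12.8151,  λ_2 = 2.1849.

Step 4 — unit eigenvector for λ_1: solve (Sigma - λ_1 I)v = 0. First row:
  (4 - 12.8151)·v_x + (4)·v_y = 0, i.e. (-8.8151)·v_x + (4)·v_y = 0,
  so v ∝ (b, λ_1 - a) = (4, 8.8151) = u.
  ||u|| = √((4)² + (8.8151)²) = √(93.7055) ≈ 9.6802,
  v_1 = u/||u|| ≈ (0.4132, 0.9106) (||v_1|| = 1).

λ_1 = 12.8151,  λ_2 = 2.1849;  v_1 ≈ (0.4132, 0.9106)


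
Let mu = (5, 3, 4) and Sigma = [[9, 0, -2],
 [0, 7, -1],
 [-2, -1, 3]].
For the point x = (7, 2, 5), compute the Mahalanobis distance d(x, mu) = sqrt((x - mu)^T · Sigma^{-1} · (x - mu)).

Step 1 — centre the observation: (x - mu) = (2, -1, 1).

Step 2 — invert Sigma (cofactor / det for 3×3, or solve directly):
  Sigma^{-1} = [[0.1316, 0.0132, 0.0921],
 [0.0132, 0.1513, 0.0592],
 [0.0921, 0.0592, 0.4145]].

Step 3 — form the quadratic (x - mu)^T · Sigma^{-1} · (x - mu):
  Sigma^{-1} · (x - mu) = (0.3421, -0.0658, 0.5395).
  (x - mu)^T · [Sigma^{-1} · (x - mu)] = (2)·(0.3421) + (-1)·(-0.0658) + (1)·(0.5395) = 1.2895.

Step 4 — take square root: d = √(1.2895) ≈ 1.1355.

d(x, mu) = √(1.2895) ≈ 1.1355


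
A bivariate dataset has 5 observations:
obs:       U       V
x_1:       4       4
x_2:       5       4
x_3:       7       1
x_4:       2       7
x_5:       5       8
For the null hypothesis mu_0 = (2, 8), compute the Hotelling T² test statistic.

Step 1 — sample mean vector:
  mean(U) = (4 + 5 + 7 + 2 + 5) / 5 = 23/5 = 4.6
  mean(V) = (4 + 4 + 1 + 7 + 8) / 5 = 24/5 = 4.8
  x̄ = (4.6, 4.8),  deviation x̄ - mu_0 = (4.6, 4.8) - (2, 8) = (2.6, -3.2).

Step 2 — sample covariance matrix, S[i,j] = (1/(n-1)) · Σ_k (x_{k,i} - mean_i) · (x_{k,j} - mean_j), divisor n-1 = 4:
  S[U,U] = ((-0.6)·(-0.6) + (0.4)·(0.4) + (2.4)·(2.4) + (-2.6)·(-2.6) + (0.4)·(0.4)) / 4 = 13.2/4 = 3.3
  S[U,V] = ((-0.6)·(-0.8) + (0.4)·(-0.8) + (2.4)·(-3.8) + (-2.6)·(2.2) + (0.4)·(3.2)) / 4 = -13.4/4 = -3.35
  S[V,V] = ((-0.8)·(-0.8) + (-0.8)·(-0.8) + (-3.8)·(-3.8) + (2.2)·(2.2) + (3.2)·(3.2)) / 4 = 30.8/4 = 7.7
  S = [[3.3, -3.35],
 [-3.35, 7.7]].

Step 3 — invert S. det(S) = 3.3·7.7 - (-3.35)² = 14.1875.
  S^{-1} = (1/det) · [[d, -b], [-b, a]] = [[0.5427, 0.2361],
 [0.2361, 0.2326]].

Step 4 — quadratic form (x̄ - mu_0)^T · S^{-1} · (x̄ - mu_0):
  S^{-1} · (x̄ - mu_0) = (0.6555, -0.1304),
  (x̄ - mu_0)^T · [...] = (2.6)·(0.6555) + (-3.2)·(-0.1304) = 2.1216.

Step 5 — scale by n: T² = 5 · 2.1216 = 10.6079.

T² ≈ 10.6079


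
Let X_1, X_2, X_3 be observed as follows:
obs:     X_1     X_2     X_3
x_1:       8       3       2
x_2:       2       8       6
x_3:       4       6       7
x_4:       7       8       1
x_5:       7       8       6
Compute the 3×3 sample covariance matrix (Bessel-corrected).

Step 1 — column means:
  mean(X_1) = (8 + 2 + 4 + 7 + 7) / 5 = 28/5 = 5.6
  mean(X_2) = (3 + 8 + 6 + 8 + 8) / 5 = 33/5 = 6.6
  mean(X_3) = (2 + 6 + 7 + 1 + 6) / 5 = 22/5 = 4.4

Step 2 — sample covariance S[i,j] = (1/(n-1)) · Σ_k (x_{k,i} - mean_i) · (x_{k,j} - mean_j), with n-1 = 4.
  S[X_1,X_1] = ((2.4)·(2.4) + (-3.6)·(-3.6) + (-1.6)·(-1.6) + (1.4)·(1.4) + (1.4)·(1.4)) / 4 = 25.2/4 = 6.3
  S[X_1,X_2] = ((2.4)·(-3.6) + (-3.6)·(1.4) + (-1.6)·(-0.6) + (1.4)·(1.4) + (1.4)·(1.4)) / 4 = -8.8/4 = -2.2
  S[X_1,X_3] = ((2.4)·(-2.4) + (-3.6)·(1.6) + (-1.6)·(2.6) + (1.4)·(-3.4) + (1.4)·(1.6)) / 4 = -18.2/4 = -4.55
  S[X_2,X_2] = ((-3.6)·(-3.6) + (1.4)·(1.4) + (-0.6)·(-0.6) + (1.4)·(1.4) + (1.4)·(1.4)) / 4 = 19.2/4 = 4.8
  S[X_2,X_3] = ((-3.6)·(-2.4) + (1.4)·(1.6) + (-0.6)·(2.6) + (1.4)·(-3.4) + (1.4)·(1.6)) / 4 = 6.8/4 = 1.7
  S[X_3,X_3] = ((-2.4)·(-2.4) + (1.6)·(1.6) + (2.6)·(2.6) + (-3.4)·(-3.4) + (1.6)·(1.6)) / 4 = 29.2/4 = 7.3

S is symmetric (S[j,i] = S[i,j]). Assembling:

S = [[6.3, -2.2, -4.55],
 [-2.2, 4.8, 1.7],
 [-4.55, 1.7, 7.3]]


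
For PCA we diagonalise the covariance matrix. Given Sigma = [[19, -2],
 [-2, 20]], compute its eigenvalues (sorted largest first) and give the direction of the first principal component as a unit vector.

Step 1 — characteristic polynomial of 2×2 Sigma:
  det(Sigma - λI) = λ² - trace · λ + det = 0.
  trace = 19 + 20 = 39, det = 19·20 - (-2)² = 376.
Step 2 — discriminant:
  Δ = trace² - 4·det = 1521 - 1504 = 17.
Step 3 — eigenvalues:
  λ = (trace ± √Δ)/2 = (39 ± 4.1231)/2,
  λ_1 = 21.5616,  λ_2 = 17.4384.

Step 4 — unit eigenvector for λ_1: solve (Sigma - λ_1 I)v = 0. First row:
  (19 - 21.5616)·v_x + (-2)·v_y = 0, i.e. (-2.5616)·v_x + (-2)·v_y = 0,
  so v ∝ (b, λ_1 - a) = (-2, 2.5616); multiply by -1 so the first entry is positive: u = (2, -2.5616).
  ||u|| = √((2)² + (-2.5616)²) = √(10.5616) ≈ 3.2499,
  v_1 = u/||u|| ≈ (0.6154, -0.7882) (||v_1|| = 1).

λ_1 = 21.5616,  λ_2 = 17.4384;  v_1 ≈ (0.6154, -0.7882)


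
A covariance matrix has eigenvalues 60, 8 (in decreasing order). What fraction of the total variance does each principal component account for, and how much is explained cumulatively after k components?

Step 1 — total variance = trace(Sigma) = Σ λ_i = 60 + 8 = 68.

Step 2 — fraction explained by component i = λ_i / Σ λ:
  PC1: 60/68 = 0.8824
  PC2: 8/68 = 0.1176

Step 3 — cumulative fraction after k components = (λ_1 + ... + λ_k) / Σ λ:
  k = 1: 60/68 = 0.8824
  k = 2: (60 + 8)/68 = 68/68 = 1

Summary (fraction, with percent):

explained: PC1 0.8824 (88.24%), PC2 0.1176 (11.76%);  cumulative: 0.8824, 1


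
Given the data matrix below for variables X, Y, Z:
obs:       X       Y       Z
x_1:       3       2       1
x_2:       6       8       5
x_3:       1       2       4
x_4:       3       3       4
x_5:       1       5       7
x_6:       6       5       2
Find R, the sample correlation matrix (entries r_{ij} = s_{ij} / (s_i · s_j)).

Step 1 — column means:
  mean(X) = (3 + 6 + 1 + 3 + 1 + 6) / 6 = 20/6 = 3.3333
  mean(Y) = (2 + 8 + 2 + 3 + 5 + 5) / 6 = 25/6 = 4.1667
  mean(Z) = (1 + 5 + 4 + 4 + 7 + 2) / 6 = 23/6 = 3.8333

Step 2 — sample variances and covariances s[i,j] = (1/(n-1)) · Σ_k (x_{k,i} - mean_i) · (x_{k,j} - mean_j), with n-1 = 5:
  s[X,X] = ((-0.3333)·(-0.3333) + (2.6667)·(2.6667) + (-2.3333)·(-2.3333) + (-0.3333)·(-0.3333) + (-2.3333)·(-2.3333) + (2.6667)·(2.6667)) / 5 = 25.3333/5 = 5.0667
  s[X,Y] = ((-0.3333)·(-2.1667) + (2.6667)·(3.8333) + (-2.3333)·(-2.1667) + (-0.3333)·(-1.1667) + (-2.3333)·(0.8333) + (2.6667)·(0.8333)) / 5 = 16.6667/5 = 3.3333
  s[X,Z] = ((-0.3333)·(-2.8333) + (2.6667)·(1.1667) + (-2.3333)·(0.1667) + (-0.3333)·(0.1667) + (-2.3333)·(3.1667) + (2.6667)·(-1.8333)) / 5 = -8.6667/5 = -1.7333
  s[Y,Y] = ((-2.1667)·(-2.1667) + (3.8333)·(3.8333) + (-2.1667)·(-2.1667) + (-1.1667)·(-1.1667) + (0.8333)·(0.8333) + (0.8333)·(0.8333)) / 5 = 26.8333/5 = 5.3667
  s[Y,Z] = ((-2.1667)·(-2.8333) + (3.8333)·(1.1667) + (-2.1667)·(0.1667) + (-1.1667)·(0.1667) + (0.8333)·(3.1667) + (0.8333)·(-1.8333)) / 5 = 11.1667/5 = 2.2333
  s[Z,Z] = ((-2.8333)·(-2.8333) + (1.1667)·(1.1667) + (0.1667)·(0.1667) + (0.1667)·(0.1667) + (3.1667)·(3.1667) + (-1.8333)·(-1.8333)) / 5 = 22.8333/5 = 4.5667
  Sample standard deviations s_i = √(s[i,i]):
  s(X) = √(5.0667) = 2.2509
  s(Y) = √(5.3667) = 2.3166
  s(Z) = √(4.5667) = 2.137

Step 3 — r_{ij} = s_{ij} / (s_i · s_j):
  r[X,X] = 1 (diagonal).
  r[X,Y] = 3.3333 / (2.2509 · 2.3166) = 3.3333 / 5.2145 = 0.6392
  r[X,Z] = -1.7333 / (2.2509 · 2.137) = -1.7333 / 4.8102 = -0.3603
  r[Y,Y] = 1 (diagonal).
  r[Y,Z] = 2.2333 / (2.3166 · 2.137) = 2.2333 / 4.9505 = 0.4511
  r[Z,Z] = 1 (diagonal).

R is symmetric with unit diagonal. Assembling:

R = [[1, 0.6392, -0.3603],
 [0.6392, 1, 0.4511],
 [-0.3603, 0.4511, 1]]


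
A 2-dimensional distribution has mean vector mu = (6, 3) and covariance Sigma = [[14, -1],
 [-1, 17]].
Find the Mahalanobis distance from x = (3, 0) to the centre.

Step 1 — centre the observation: (x - mu) = (-3, -3).

Step 2 — invert Sigma. det(Sigma) = 14·17 - (-1)² = 237.
  Sigma^{-1} = (1/det) · [[d, -b], [-b, a]] = [[0.0717, 0.0042],
 [0.0042, 0.0591]].

Step 3 — form the quadratic (x - mu)^T · Sigma^{-1} · (x - mu):
  Sigma^{-1} · (x - mu) = (-0.2278, -0.1899).
  (x - mu)^T · [Sigma^{-1} · (x - mu)] = (-3)·(-0.2278) + (-3)·(-0.1899) = 1.2532.

Step 4 — take square root: d = √(1.2532) ≈ 1.1194.

d(x, mu) = √(1.2532) ≈ 1.1194


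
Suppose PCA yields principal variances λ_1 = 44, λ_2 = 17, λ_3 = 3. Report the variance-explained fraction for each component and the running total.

Step 1 — total variance = trace(Sigma) = Σ λ_i = 44 + 17 + 3 = 64.

Step 2 — fraction explained by component i = λ_i / Σ λ:
  PC1: 44/64 = 0.6875
  PC2: 17/64 = 0.2656
  PC3: 3/64 = 0.0469

Step 3 — cumulative fraction after k components = (λ_1 + ... + λ_k) / Σ λ:
  k = 1: 44/64 = 0.6875
  k = 2: (44 + 17)/64 = 61/64 = 0.9531
  k = 3: (44 + 17 + 3)/64 = 64/64 = 1

Summary (fraction, with percent):

explained: PC1 0.6875 (68.75%), PC2 0.2656 (26.56%), PC3 0.0469 (4.69%);  cumulative: 0.6875, 0.9531, 1


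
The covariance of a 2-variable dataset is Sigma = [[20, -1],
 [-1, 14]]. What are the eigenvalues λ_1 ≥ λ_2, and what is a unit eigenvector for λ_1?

Step 1 — characteristic polynomial of 2×2 Sigma:
  det(Sigma - λI) = λ² - trace · λ + det = 0.
  trace = 20 + 14 = 34, det = 20·14 - (-1)² = 279.
Step 2 — discriminant:
  Δ = trace² - 4·det = 1156 - 1116 = 40.
Step 3 — eigenvalues:
  λ = (trace ± √Δ)/2 = (34 ± 6.3246)/2,
  λ_1 = 20.1623,  λ_2 = 13.8377.

Step 4 — unit eigenvector for λ_1: solve (Sigma - λ_1 I)v = 0. First row:
  (20 - 20.1623)·v_x + (-1)·v_y = 0, i.e. (-0.1623)·v_x + (-1)·v_y = 0,
  so v ∝ (b, λ_1 - a) = (-1, 0.1623); multiply by -1 so the first entry is positive: u = (1, -0.1623).
  ||u|| = √((1)² + (-0.1623)²) = √(1.0263) ≈ 1.0131,
  v_1 = u/||u|| ≈ (0.9871, -0.1602) (||v_1|| = 1).

λ_1 = 20.1623,  λ_2 = 13.8377;  v_1 ≈ (0.9871, -0.1602)


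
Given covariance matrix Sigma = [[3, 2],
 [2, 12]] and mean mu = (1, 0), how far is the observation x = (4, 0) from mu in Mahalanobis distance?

Step 1 — centre the observation: (x - mu) = (3, 0).

Step 2 — invert Sigma. det(Sigma) = 3·12 - (2)² = 32.
  Sigma^{-1} = (1/det) · [[d, -b], [-b, a]] = [[0.375, -0.0625],
 [-0.0625, 0.0938]].

Step 3 — form the quadratic (x - mu)^T · Sigma^{-1} · (x - mu):
  Sigma^{-1} · (x - mu) = (1.125, -0.1875).
  (x - mu)^T · [Sigma^{-1} · (x - mu)] = (3)·(1.125) + (0)·(-0.1875) = 3.375.

Step 4 — take square root: d = √(3.375) ≈ 1.8371.

d(x, mu) = √(3.375) ≈ 1.8371


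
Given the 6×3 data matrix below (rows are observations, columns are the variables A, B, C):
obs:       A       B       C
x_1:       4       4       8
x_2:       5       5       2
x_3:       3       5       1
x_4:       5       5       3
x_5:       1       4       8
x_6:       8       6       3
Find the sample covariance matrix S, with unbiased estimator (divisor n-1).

Step 1 — column means:
  mean(A) = (4 + 5 + 3 + 5 + 1 + 8) / 6 = 26/6 = 4.3333
  mean(B) = (4 + 5 + 5 + 5 + 4 + 6) / 6 = 29/6 = 4.8333
  mean(C) = (8 + 2 + 1 + 3 + 8 + 3) / 6 = 25/6 = 4.1667

Step 2 — sample covariance S[i,j] = (1/(n-1)) · Σ_k (x_{k,i} - mean_i) · (x_{k,j} - mean_j), with n-1 = 5.
  S[A,A] = ((-0.3333)·(-0.3333) + (0.6667)·(0.6667) + (-1.3333)·(-1.3333) + (0.6667)·(0.6667) + (-3.3333)·(-3.3333) + (3.6667)·(3.6667)) / 5 = 27.3333/5 = 5.4667
  S[A,B] = ((-0.3333)·(-0.8333) + (0.6667)·(0.1667) + (-1.3333)·(0.1667) + (0.6667)·(0.1667) + (-3.3333)·(-0.8333) + (3.6667)·(1.1667)) / 5 = 7.3333/5 = 1.4667
  S[A,C] = ((-0.3333)·(3.8333) + (0.6667)·(-2.1667) + (-1.3333)·(-3.1667) + (0.6667)·(-1.1667) + (-3.3333)·(3.8333) + (3.6667)·(-1.1667)) / 5 = -16.3333/5 = -3.2667
  S[B,B] = ((-0.8333)·(-0.8333) + (0.1667)·(0.1667) + (0.1667)·(0.1667) + (0.1667)·(0.1667) + (-0.8333)·(-0.8333) + (1.1667)·(1.1667)) / 5 = 2.8333/5 = 0.5667
  S[B,C] = ((-0.8333)·(3.8333) + (0.1667)·(-2.1667) + (0.1667)·(-3.1667) + (0.1667)·(-1.1667) + (-0.8333)·(3.8333) + (1.1667)·(-1.1667)) / 5 = -8.8333/5 = -1.7667
  S[C,C] = ((3.8333)·(3.8333) + (-2.1667)·(-2.1667) + (-3.1667)·(-3.1667) + (-1.1667)·(-1.1667) + (3.8333)·(3.8333) + (-1.1667)·(-1.1667)) / 5 = 46.8333/5 = 9.3667

S is symmetric (S[j,i] = S[i,j]). Assembling:

S = [[5.4667, 1.4667, -3.2667],
 [1.4667, 0.5667, -1.7667],
 [-3.2667, -1.7667, 9.3667]]


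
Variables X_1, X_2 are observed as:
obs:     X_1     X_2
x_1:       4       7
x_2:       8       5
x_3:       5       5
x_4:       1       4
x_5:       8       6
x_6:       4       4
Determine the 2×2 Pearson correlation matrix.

Step 1 — column means:
  mean(X_1) = (4 + 8 + 5 + 1 + 8 + 4) / 6 = 30/6 = 5
  mean(X_2) = (7 + 5 + 5 + 4 + 6 + 4) / 6 = 31/6 = 5.1667

Step 2 — sample variances and covariances s[i,j] = (1/(n-1)) · Σ_k (x_{k,i} - mean_i) · (x_{k,j} - mean_j), with n-1 = 5:
  s[X_1,X_1] = ((-1)·(-1) + (3)·(3) + (0)·(0) + (-4)·(-4) + (3)·(3) + (-1)·(-1)) / 5 = 36/5 = 7.2
  s[X_1,X_2] = ((-1)·(1.8333) + (3)·(-0.1667) + (0)·(-0.1667) + (-4)·(-1.1667) + (3)·(0.8333) + (-1)·(-1.1667)) / 5 = 6/5 = 1.2
  s[X_2,X_2] = ((1.8333)·(1.8333) + (-0.1667)·(-0.1667) + (-0.1667)·(-0.1667) + (-1.1667)·(-1.1667) + (0.8333)·(0.8333) + (-1.1667)·(-1.1667)) / 5 = 6.8333/5 = 1.3667
  Sample standard deviations s_i = √(s[i,i]):
  s(X_1) = √(7.2) = 2.6833
  s(X_2) = √(1.3667) = 1.169

Step 3 — r_{ij} = s_{ij} / (s_i · s_j):
  r[X_1,X_1] = 1 (diagonal).
  r[X_1,X_2] = 1.2 / (2.6833 · 1.169) = 1.2 / 3.1369 = 0.3825
  r[X_2,X_2] = 1 (diagonal).

R is symmetric with unit diagonal. Assembling:

R = [[1, 0.3825],
 [0.3825, 1]]


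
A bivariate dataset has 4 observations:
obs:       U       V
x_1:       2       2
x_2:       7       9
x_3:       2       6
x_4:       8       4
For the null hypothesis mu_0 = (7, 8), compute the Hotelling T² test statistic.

Step 1 — sample mean vector:
  mean(U) = (2 + 7 + 2 + 8) / 4 = 19/4 = 4.75
  mean(V) = (2 + 9 + 6 + 4) / 4 = 21/4 = 5.25
  x̄ = (4.75, 5.25),  deviation x̄ - mu_0 = (4.75, 5.25) - (7, 8) = (-2.25, -2.75).

Step 2 — sample covariance matrix, S[i,j] = (1/(n-1)) · Σ_k (x_{k,i} - mean_i) · (x_{k,j} - mean_j), divisor n-1 = 3:
  S[U,U] = ((-2.75)·(-2.75) + (2.25)·(2.25) + (-2.75)·(-2.75) + (3.25)·(3.25)) / 3 = 30.75/3 = 10.25
  S[U,V] = ((-2.75)·(-3.25) + (2.25)·(3.75) + (-2.75)·(0.75) + (3.25)·(-1.25)) / 3 = 11.25/3 = 3.75
  S[V,V] = ((-3.25)·(-3.25) + (3.75)·(3.75) + (0.75)·(0.75) + (-1.25)·(-1.25)) / 3 = 26.75/3 = 8.9167
  S = [[10.25, 3.75],
 [3.75, 8.9167]].

Step 3 — invert S. det(S) = 10.25·8.9167 - (3.75)² = 77.3333.
  S^{-1} = (1/det) · [[d, -b], [-b, a]] = [[0.1153, -0.0485],
 [-0.0485, 0.1325]].

Step 4 — quadratic form (x̄ - mu_0)^T · S^{-1} · (x̄ - mu_0):
  S^{-1} · (x̄ - mu_0) = (-0.1261, -0.2554),
  (x̄ - mu_0)^T · [...] = (-2.25)·(-0.1261) + (-2.75)·(-0.2554) = 0.986.

Step 5 — scale by n: T² = 4 · 0.986 = 3.944.

T² ≈ 3.944


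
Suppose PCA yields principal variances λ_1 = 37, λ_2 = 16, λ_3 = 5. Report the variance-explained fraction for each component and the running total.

Step 1 — total variance = trace(Sigma) = Σ λ_i = 37 + 16 + 5 = 58.

Step 2 — fraction explained by component i = λ_i / Σ λ:
  PC1: 37/58 = 0.6379
  PC2: 16/58 = 0.2759
  PC3: 5/58 = 0.0862

Step 3 — cumulative fraction after k components = (λ_1 + ... + λ_k) / Σ λ:
  k = 1: 37/58 = 0.6379
  k = 2: (37 + 16)/58 = 53/58 = 0.9138
  k = 3: (37 + 16 + 5)/58 = 58/58 = 1

Summary (fraction, with percent):

explained: PC1 0.6379 (63.79%), PC2 0.2759 (27.59%), PC3 0.0862 (8.62%);  cumulative: 0.6379, 0.9138, 1


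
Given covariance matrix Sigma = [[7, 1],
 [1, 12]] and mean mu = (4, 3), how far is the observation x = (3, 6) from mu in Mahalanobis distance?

Step 1 — centre the observation: (x - mu) = (-1, 3).

Step 2 — invert Sigma. det(Sigma) = 7·12 - (1)² = 83.
  Sigma^{-1} = (1/det) · [[d, -b], [-b, a]] = [[0.1446, -0.012],
 [-0.012, 0.0843]].

Step 3 — form the quadratic (x - mu)^T · Sigma^{-1} · (x - mu):
  Sigma^{-1} · (x - mu) = (-0.1807, 0.2651).
  (x - mu)^T · [Sigma^{-1} · (x - mu)] = (-1)·(-0.1807) + (3)·(0.2651) = 0.9759.

Step 4 — take square root: d = √(0.9759) ≈ 0.9879.

d(x, mu) = √(0.9759) ≈ 0.9879


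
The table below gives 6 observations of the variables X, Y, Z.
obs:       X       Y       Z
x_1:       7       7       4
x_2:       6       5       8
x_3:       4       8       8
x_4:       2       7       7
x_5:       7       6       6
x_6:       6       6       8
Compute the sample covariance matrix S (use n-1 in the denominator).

Step 1 — column means:
  mean(X) = (7 + 6 + 4 + 2 + 7 + 6) / 6 = 32/6 = 5.3333
  mean(Y) = (7 + 5 + 8 + 7 + 6 + 6) / 6 = 39/6 = 6.5
  mean(Z) = (4 + 8 + 8 + 7 + 6 + 8) / 6 = 41/6 = 6.8333

Step 2 — sample covariance S[i,j] = (1/(n-1)) · Σ_k (x_{k,i} - mean_i) · (x_{k,j} - mean_j), with n-1 = 5.
  S[X,X] = ((1.6667)·(1.6667) + (0.6667)·(0.6667) + (-1.3333)·(-1.3333) + (-3.3333)·(-3.3333) + (1.6667)·(1.6667) + (0.6667)·(0.6667)) / 5 = 19.3333/5 = 3.8667
  S[X,Y] = ((1.6667)·(0.5) + (0.6667)·(-1.5) + (-1.3333)·(1.5) + (-3.3333)·(0.5) + (1.6667)·(-0.5) + (0.6667)·(-0.5)) / 5 = -5/5 = -1
  S[X,Z] = ((1.6667)·(-2.8333) + (0.6667)·(1.1667) + (-1.3333)·(1.1667) + (-3.3333)·(0.1667) + (1.6667)·(-0.8333) + (0.6667)·(1.1667)) / 5 = -6.6667/5 = -1.3333
  S[Y,Y] = ((0.5)·(0.5) + (-1.5)·(-1.5) + (1.5)·(1.5) + (0.5)·(0.5) + (-0.5)·(-0.5) + (-0.5)·(-0.5)) / 5 = 5.5/5 = 1.1
  S[Y,Z] = ((0.5)·(-2.8333) + (-1.5)·(1.1667) + (1.5)·(1.1667) + (0.5)·(0.1667) + (-0.5)·(-0.8333) + (-0.5)·(1.1667)) / 5 = -1.5/5 = -0.3
  S[Z,Z] = ((-2.8333)·(-2.8333) + (1.1667)·(1.1667) + (1.1667)·(1.1667) + (0.1667)·(0.1667) + (-0.8333)·(-0.8333) + (1.1667)·(1.1667)) / 5 = 12.8333/5 = 2.5667

S is symmetric (S[j,i] = S[i,j]). Assembling:

S = [[3.8667, -1, -1.3333],
 [-1, 1.1, -0.3],
 [-1.3333, -0.3, 2.5667]]


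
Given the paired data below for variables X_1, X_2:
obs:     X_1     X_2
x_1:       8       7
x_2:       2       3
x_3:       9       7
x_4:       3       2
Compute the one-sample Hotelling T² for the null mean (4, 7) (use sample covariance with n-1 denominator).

Step 1 — sample mean vector:
  mean(X_1) = (8 + 2 + 9 + 3) / 4 = 22/4 = 5.5
  mean(X_2) = (7 + 3 + 7 + 2) / 4 = 19/4 = 4.75
  x̄ = (5.5, 4.75),  deviation x̄ - mu_0 = (5.5, 4.75) - (4, 7) = (1.5, -2.25).

Step 2 — sample covariance matrix, S[i,j] = (1/(n-1)) · Σ_k (x_{k,i} - mean_i) · (x_{k,j} - mean_j), divisor n-1 = 3:
  S[X_1,X_1] = ((2.5)·(2.5) + (-3.5)·(-3.5) + (3.5)·(3.5) + (-2.5)·(-2.5)) / 3 = 37/3 = 12.3333
  S[X_1,X_2] = ((2.5)·(2.25) + (-3.5)·(-1.75) + (3.5)·(2.25) + (-2.5)·(-2.75)) / 3 = 26.5/3 = 8.8333
  S[X_2,X_2] = ((2.25)·(2.25) + (-1.75)·(-1.75) + (2.25)·(2.25) + (-2.75)·(-2.75)) / 3 = 20.75/3 = 6.9167
  S = [[12.3333, 8.8333],
 [8.8333, 6.9167]].

Step 3 — invert S. det(S) = 12.3333·6.9167 - (8.8333)² = 7.2778.
  S^{-1} = (1/det) · [[d, -b], [-b, a]] = [[0.9504, -1.2137],
 [-1.2137, 1.6947]].

Step 4 — quadratic form (x̄ - mu_0)^T · S^{-1} · (x̄ - mu_0):
  S^{-1} · (x̄ - mu_0) = (4.1565, -5.6336),
  (x̄ - mu_0)^T · [...] = (1.5)·(4.1565) + (-2.25)·(-5.6336) = 18.9103.

Step 5 — scale by n: T² = 4 · 18.9103 = 75.6412.

T² ≈ 75.6412


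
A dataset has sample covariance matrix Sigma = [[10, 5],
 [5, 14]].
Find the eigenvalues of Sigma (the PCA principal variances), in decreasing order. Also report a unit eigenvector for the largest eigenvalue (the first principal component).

Step 1 — characteristic polynomial of 2×2 Sigma:
  det(Sigma - λI) = λ² - trace · λ + det = 0.
  trace = 10 + 14 = 24, det = 10·14 - (5)² = 115.
Step 2 — discriminant:
  Δ = trace² - 4·det = 576 - 460 = 116.
Step 3 — eigenvalues:
  λ = (trace ± √Δ)/2 = (24 ± 10.7703)/2,
  λ_1 = 17.3852,  λ_2 = 6.6148.

Step 4 — unit eigenvector for λ_1: solve (Sigma - λ_1 I)v = 0. First row:
  (10 - 17.3852)·v_x + (5)·v_y = 0, i.e. (-7.3852)·v_x + (5)·v_y = 0,
  so v ∝ (b, λ_1 - a) = (5, 7.3852) = u.
  ||u|| = √((5)² + (7.3852)²) = √(79.5407) ≈ 8.9186,
  v_1 = u/||u|| ≈ (0.5606, 0.8281) (||v_1|| = 1).

λ_1 = 17.3852,  λ_2 = 6.6148;  v_1 ≈ (0.5606, 0.8281)


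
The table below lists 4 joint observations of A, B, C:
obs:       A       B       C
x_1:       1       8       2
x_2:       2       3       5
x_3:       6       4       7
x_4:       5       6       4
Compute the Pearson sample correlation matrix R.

Step 1 — column means:
  mean(A) = (1 + 2 + 6 + 5) / 4 = 14/4 = 3.5
  mean(B) = (8 + 3 + 4 + 6) / 4 = 21/4 = 5.25
  mean(C) = (2 + 5 + 7 + 4) / 4 = 18/4 = 4.5

Step 2 — sample variances and covariances s[i,j] = (1/(n-1)) · Σ_k (x_{k,i} - mean_i) · (x_{k,j} - mean_j), with n-1 = 3:
  s[A,A] = ((-2.5)·(-2.5) + (-1.5)·(-1.5) + (2.5)·(2.5) + (1.5)·(1.5)) / 3 = 17/3 = 5.6667
  s[A,B] = ((-2.5)·(2.75) + (-1.5)·(-2.25) + (2.5)·(-1.25) + (1.5)·(0.75)) / 3 = -5.5/3 = -1.8333
  s[A,C] = ((-2.5)·(-2.5) + (-1.5)·(0.5) + (2.5)·(2.5) + (1.5)·(-0.5)) / 3 = 11/3 = 3.6667
  s[B,B] = ((2.75)·(2.75) + (-2.25)·(-2.25) + (-1.25)·(-1.25) + (0.75)·(0.75)) / 3 = 14.75/3 = 4.9167
  s[B,C] = ((2.75)·(-2.5) + (-2.25)·(0.5) + (-1.25)·(2.5) + (0.75)·(-0.5)) / 3 = -11.5/3 = -3.8333
  s[C,C] = ((-2.5)·(-2.5) + (0.5)·(0.5) + (2.5)·(2.5) + (-0.5)·(-0.5)) / 3 = 13/3 = 4.3333
  Sample standard deviations s_i = √(s[i,i]):
  s(A) = √(5.6667) = 2.3805
  s(B) = √(4.9167) = 2.2174
  s(C) = √(4.3333) = 2.0817

Step 3 — r_{ij} = s_{ij} / (s_i · s_j):
  r[A,A] = 1 (diagonal).
  r[A,B] = -1.8333 / (2.3805 · 2.2174) = -1.8333 / 5.2784 = -0.3473
  r[A,C] = 3.6667 / (2.3805 · 2.0817) = 3.6667 / 4.9554 = 0.7399
  r[B,B] = 1 (diagonal).
  r[B,C] = -3.8333 / (2.2174 · 2.0817) = -3.8333 / 4.6158 = -0.8305
  r[C,C] = 1 (diagonal).

R is symmetric with unit diagonal. Assembling:

R = [[1, -0.3473, 0.7399],
 [-0.3473, 1, -0.8305],
 [0.7399, -0.8305, 1]]


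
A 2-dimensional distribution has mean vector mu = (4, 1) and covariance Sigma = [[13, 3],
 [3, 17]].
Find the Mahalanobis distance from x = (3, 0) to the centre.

Step 1 — centre the observation: (x - mu) = (-1, -1).

Step 2 — invert Sigma. det(Sigma) = 13·17 - (3)² = 212.
  Sigma^{-1} = (1/det) · [[d, -b], [-b, a]] = [[0.0802, -0.0142],
 [-0.0142, 0.0613]].

Step 3 — form the quadratic (x - mu)^T · Sigma^{-1} · (x - mu):
  Sigma^{-1} · (x - mu) = (-0.066, -0.0472).
  (x - mu)^T · [Sigma^{-1} · (x - mu)] = (-1)·(-0.066) + (-1)·(-0.0472) = 0.1132.

Step 4 — take square root: d = √(0.1132) ≈ 0.3365.

d(x, mu) = √(0.1132) ≈ 0.3365


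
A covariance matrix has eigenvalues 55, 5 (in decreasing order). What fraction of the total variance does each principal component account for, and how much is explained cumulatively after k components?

Step 1 — total variance = trace(Sigma) = Σ λ_i = 55 + 5 = 60.

Step 2 — fraction explained by component i = λ_i / Σ λ:
  PC1: 55/60 = 0.9167
  PC2: 5/60 = 0.0833

Step 3 — cumulative fraction after k components = (λ_1 + ... + λ_k) / Σ λ:
  k = 1: 55/60 = 0.9167
  k = 2: (55 + 5)/60 = 60/60 = 1

Summary (fraction, with percent):

explained: PC1 0.9167 (91.67%), PC2 0.0833 (8.33%);  cumulative: 0.9167, 1


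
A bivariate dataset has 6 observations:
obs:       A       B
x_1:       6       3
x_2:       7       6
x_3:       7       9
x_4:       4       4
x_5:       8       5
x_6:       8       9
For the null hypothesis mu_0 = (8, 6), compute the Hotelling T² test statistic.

Step 1 — sample mean vector:
  mean(A) = (6 + 7 + 7 + 4 + 8 + 8) / 6 = 40/6 = 6.6667
  mean(B) = (3 + 6 + 9 + 4 + 5 + 9) / 6 = 36/6 = 6
  x̄ = (6.6667, 6),  deviation x̄ - mu_0 = (6.6667, 6) - (8, 6) = (-1.3333, 0).

Step 2 — sample covariance matrix, S[i,j] = (1/(n-1)) · Σ_k (x_{k,i} - mean_i) · (x_{k,j} - mean_j), divisor n-1 = 5:
  S[A,A] = ((-0.6667)·(-0.6667) + (0.3333)·(0.3333) + (0.3333)·(0.3333) + (-2.6667)·(-2.6667) + (1.3333)·(1.3333) + (1.3333)·(1.3333)) / 5 = 11.3333/5 = 2.2667
  S[A,B] = ((-0.6667)·(-3) + (0.3333)·(0) + (0.3333)·(3) + (-2.6667)·(-2) + (1.3333)·(-1) + (1.3333)·(3)) / 5 = 11/5 = 2.2
  S[B,B] = ((-3)·(-3) + (0)·(0) + (3)·(3) + (-2)·(-2) + (-1)·(-1) + (3)·(3)) / 5 = 32/5 = 6.4
  S = [[2.2667, 2.2],
 [2.2, 6.4]].

Step 3 — invert S. det(S) = 2.2667·6.4 - (2.2)² = 9.6667.
  S^{-1} = (1/det) · [[d, -b], [-b, a]] = [[0.6621, -0.2276],
 [-0.2276, 0.2345]].

Step 4 — quadratic form (x̄ - mu_0)^T · S^{-1} · (x̄ - mu_0):
  S^{-1} · (x̄ - mu_0) = (-0.8828, 0.3034),
  (x̄ - mu_0)^T · [...] = (-1.3333)·(-0.8828) + (0)·(0.3034) = 1.177.

Step 5 — scale by n: T² = 6 · 1.177 = 7.0621.

T² ≈ 7.0621
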